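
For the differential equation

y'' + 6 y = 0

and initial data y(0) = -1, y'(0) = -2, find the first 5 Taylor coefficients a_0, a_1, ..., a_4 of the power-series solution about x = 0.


Ansatz: y(x) = sum_{n>=0} a_n x^n, so y'(x) = sum_{n>=1} n a_n x^(n-1) and y''(x) = sum_{n>=2} n(n-1) a_n x^(n-2).
Substitute into P(x) y'' + Q(x) y' + R(x) y = 0 with P(x) = 1, Q(x) = 0, R(x) = 6, and match powers of x.
Initial conditions: a_0 = -1, a_1 = -2.
Setting the coefficient of each power of x to zero and solving order by order (substituting the coefficients already found):
  x^0: 2 a_2 + 6 a_0 = 0  ->  2 a_2 = -6 a_0 = 6  ->  a_2 = 3
  x^1: 6 a_3 + 6 a_1 = 0  ->  6 a_3 = -6 a_1 = 12  ->  a_3 = 2
  x^2: 12 a_4 + 6 a_2 = 0  ->  12 a_4 = -6 a_2 = -18  ->  a_4 = -3/2
Truncated series: y(x) = -1 - 2 x + 3 x^2 + 2 x^3 - (3/2) x^4 + O(x^5).

a_0 = -1; a_1 = -2; a_2 = 3; a_3 = 2; a_4 = -3/2


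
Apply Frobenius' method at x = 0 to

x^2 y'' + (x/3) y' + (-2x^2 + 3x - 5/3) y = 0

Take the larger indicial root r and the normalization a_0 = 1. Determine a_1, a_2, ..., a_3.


Write in Frobenius form y'' + (p(x)/x) y' + (q(x)/x^2) y = 0:
  p(x) = 1/3,  q(x) = -2x^2 + 3x - 5/3.
Indicial equation: r(r-1) + (1/3) r + (-5/3) = 0 -> roots r_1 = 5/3, r_2 = -1.
Take r = r_1 = 5/3. Let y(x) = x^r sum_{n>=0} a_n x^n with a_0 = 1.
Substitute y = x^r sum a_n x^n and match x^{r+n}. The recurrence is
  D(n) a_n + 3 a_{n-1} - 2 a_{n-2} = 0,  where D(n) = (r+n)(r+n-1) + (1/3)(r+n) + (-5/3).
  a_n = [-3 a_{n-1} + 2 a_{n-2}] / D(n).
Since the indicial polynomial factors as (r - r_1)(r - r_2), D(n) = (r_1 + n - r_1)(r_1 + n - r_2) = n(n + 8/3).
Evaluating step by step (a_0 = 1):
  n = 1: D(1) = 1(1 + 8/3) = 11/3; numerator = -3(1) = -3; a_1 = (-3)/(11/3) = -9/11
  n = 2: D(2) = 2(2 + 8/3) = 28/3; numerator = -3(-9/11) + 2(1) = 49/11; a_2 = (49/11)/(28/3) = 21/44
  n = 3: D(3) = 3(3 + 8/3) = 17; numerator = -3(21/44) + 2(-9/11) = -135/44; a_3 = (-135/44)/(17) = -135/748

r = 5/3; a_0 = 1; a_1 = -9/11; a_2 = 21/44; a_3 = -135/748


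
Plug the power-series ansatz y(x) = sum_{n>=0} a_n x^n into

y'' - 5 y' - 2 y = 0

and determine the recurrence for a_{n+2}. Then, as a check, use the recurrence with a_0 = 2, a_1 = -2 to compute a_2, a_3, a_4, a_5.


Substitute y = sum_n a_n x^n.
y''(x) has coefficient (n+2)(n+1) a_{n+2} at x^n;
-5 y'(x) has coefficient -5 (n+1) a_{n+1} at x^n;
-2 y(x) has coefficient -2 a_n at x^n.
Matching x^n: (n+2)(n+1) a_{n+2} - 5 (n+1) a_{n+1} - 2 a_n = 0.
Thus a_{n+2} = [5 (n+1) a_{n+1} + 2 a_n] / ((n+1)(n+2)).

Check with a_0 = 2, a_1 = -2 (apply the recurrence for n = 0, 1, 2, 3): a_0 = 2, a_1 = -2, a_2 = -3, a_3 = -17/3, a_4 = -91/12, a_5 = -163/20.

a_(n+2) = [5 (n+1) a_(n+1) + 2 a_n] / ((n+1)(n+2)); check: a_0 = 2, a_1 = -2, a_2 = -3, a_3 = -17/3, a_4 = -91/12, a_5 = -163/20


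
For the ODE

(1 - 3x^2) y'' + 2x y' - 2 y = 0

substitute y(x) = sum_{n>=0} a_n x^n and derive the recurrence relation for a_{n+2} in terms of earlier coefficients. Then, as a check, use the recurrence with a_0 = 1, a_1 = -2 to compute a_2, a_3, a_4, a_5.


Substitute y = sum_n a_n x^n.
(1 - 3 x^2) y'' contributes (n+2)(n+1) a_{n+2} - 3 n(n-1) a_n at x^n.
2 x y'(x) contributes 2 n a_n at x^n.
-2 y(x) contributes -2 a_n at x^n.
Matching x^n: (n+2)(n+1) a_{n+2} + (-3 n(n-1) + 2 n - 2) a_n = 0.
Thus a_{n+2} = (3 n(n-1) - 2 n + 2) / ((n+1)(n+2)) * a_n.

Check with a_0 = 1, a_1 = -2 (apply the recurrence for n = 0, 1, 2, 3): a_0 = 1, a_1 = -2, a_2 = 1, a_3 = 0, a_4 = 1/3, a_5 = 0.

a_(n+2) = (3 n(n-1) - 2 n + 2) / ((n+1)(n+2)) * a_n; check: a_0 = 1, a_1 = -2, a_2 = 1, a_3 = 0, a_4 = 1/3, a_5 = 0


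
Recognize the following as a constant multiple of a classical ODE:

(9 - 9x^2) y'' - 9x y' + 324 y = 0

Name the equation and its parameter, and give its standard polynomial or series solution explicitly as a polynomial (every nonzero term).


All three coefficients share the factor 9; dividing through by 9 gives  (1 - x^2) y'' - x y' + 36 y = 0.
This matches the Chebyshev equation (1 - x^2) y'' - x y' + n^2 y = 0 (note the -x y' term, not -2x y') with n^2 = 36, so n = 6; the polynomial solution is T_6(x).
With y = sum_k a_k x^k, matching x^k gives (k+2)(k+1) a_{k+2} = (k^2 - n^2) a_k = (k - 6)(k + 6) a_k. The right side vanishes at k = 6, so the series with the parity of 6 terminates at degree 6.
Standard normalization: leading coefficient of T_n is 2^(n-1), so a_6 = 2^5 = 32. Work downward with a_k = (k+1)(k+2) a_{k+2} / ((k - 6)(k + 6)):
  a_4 = (5)(6)(32) / ((4 - 6)(4 + 6)) = 960/(-20) = -48
  a_2 = (3)(4)(-48) / ((2 - 6)(2 + 6)) = -576/(-32) = 18
  a_0 = (1)(2)(18) / ((0 - 6)(0 + 6)) = 36/(-36) = -1
Hence T_6(x) = 32 x^6 - 48 x^4 + 18 x^2 - 1.

T_6(x); series = 32 x^6 - 48 x^4 + 18 x^2 - 1


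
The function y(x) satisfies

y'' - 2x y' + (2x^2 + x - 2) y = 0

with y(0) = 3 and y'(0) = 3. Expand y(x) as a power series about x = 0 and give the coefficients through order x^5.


Ansatz: y(x) = sum_{n>=0} a_n x^n, so y'(x) = sum_{n>=1} n a_n x^(n-1) and y''(x) = sum_{n>=2} n(n-1) a_n x^(n-2).
Substitute into P(x) y'' + Q(x) y' + R(x) y = 0 with P(x) = 1, Q(x) = -2x, R(x) = 2x^2 + x - 2, and match powers of x.
Initial conditions: a_0 = 3, a_1 = 3.
Setting the coefficient of each power of x to zero and solving order by order (substituting the coefficients already found):
  x^0: 2 a_2 - 2 a_0 = 0  ->  2 a_2 = 2 a_0 = 6  ->  a_2 = 3
  x^1: 6 a_3 - 4 a_1 + a_0 = 0  ->  6 a_3 = 4 a_1 - a_0 = 9  ->  a_3 = 3/2
  x^2: 12 a_4 - 6 a_2 + a_1 + 2 a_0 = 0  ->  12 a_4 = 6 a_2 - a_1 - 2 a_0 = 9  ->  a_4 = 3/4
  x^3: 20 a_5 - 8 a_3 + a_2 + 2 a_1 = 0  ->  20 a_5 = 8 a_3 - a_2 - 2 a_1 = 3  ->  a_5 = 3/20
Truncated series: y(x) = 3 + 3 x + 3 x^2 + (3/2) x^3 + (3/4) x^4 + (3/20) x^5 + O(x^6).

a_0 = 3; a_1 = 3; a_2 = 3; a_3 = 3/2; a_4 = 3/4; a_5 = 3/20


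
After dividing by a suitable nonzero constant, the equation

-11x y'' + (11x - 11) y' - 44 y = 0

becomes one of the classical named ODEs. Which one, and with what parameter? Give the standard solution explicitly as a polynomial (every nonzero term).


All three coefficients share the factor -11; dividing through by -11 gives  x y'' + (1 - x) y' + 4 y = 0.
This matches the Laguerre equation x y'' + (1 - x) y' + n y = 0 with n = 4; the polynomial solution is L_4(x).
With y = sum_k a_k x^k, matching x^k gives (k+1)k a_{k+1} + (k+1) a_{k+1} - k a_k + n a_k = 0, i.e. (k+1)^2 a_{k+1} = (k - n) a_k = (k - 4) a_k. The right side vanishes at k = 4, so the series terminates at degree 4.
Standard normalization L_n(0) = 1 gives a_0 = 1. Work upward with a_{k+1} = (k - 4) a_k / (k+1)^2:
  a_1 = (0 - 4)(1) / 1^2 = -4/1 = -4
  a_2 = (1 - 4)(-4) / 2^2 = 12/4 = 3
  a_3 = (2 - 4)(3) / 3^2 = -6/9 = -2/3
  a_4 = (3 - 4)(-2/3) / 4^2 = (2/3)/16 = 1/24
Hence L_4(x) = x^4/24 - 2 x^3/3 + 3 x^2 - 4 x + 1.

L_4(x); series = x^4/24 - 2 x^3/3 + 3 x^2 - 4 x + 1


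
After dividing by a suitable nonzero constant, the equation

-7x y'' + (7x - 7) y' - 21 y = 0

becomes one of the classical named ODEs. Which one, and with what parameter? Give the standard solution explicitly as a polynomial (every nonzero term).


All three coefficients share the factor -7; dividing through by -7 gives  x y'' + (1 - x) y' + 3 y = 0.
This matches the Laguerre equation x y'' + (1 - x) y' + n y = 0 with n = 3; the polynomial solution is L_3(x).
With y = sum_k a_k x^k, matching x^k gives (k+1)k a_{k+1} + (k+1) a_{k+1} - k a_k + n a_k = 0, i.e. (k+1)^2 a_{k+1} = (k - n) a_k = (k - 3) a_k. The right side vanishes at k = 3, so the series terminates at degree 3.
Standard normalization L_n(0) = 1 gives a_0 = 1. Work upward with a_{k+1} = (k - 3) a_k / (k+1)^2:
  a_1 = (0 - 3)(1) / 1^2 = -3/1 = -3
  a_2 = (1 - 3)(-3) / 2^2 = 6/4 = 3/2
  a_3 = (2 - 3)(3/2) / 3^2 = (-3/2)/9 = -1/6
Hence L_3(x) = -x^3/6 + 3 x^2/2 - 3 x + 1.

L_3(x); series = -x^3/6 + 3 x^2/2 - 3 x + 1


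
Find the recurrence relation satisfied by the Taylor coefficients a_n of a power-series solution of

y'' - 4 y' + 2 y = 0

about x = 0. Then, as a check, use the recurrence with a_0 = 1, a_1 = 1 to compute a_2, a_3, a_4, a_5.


Substitute y = sum_n a_n x^n.
y''(x) has coefficient (n+2)(n+1) a_{n+2} at x^n;
-4 y'(x) has coefficient -4 (n+1) a_{n+1} at x^n;
2 y(x) has coefficient 2 a_n at x^n.
Matching x^n: (n+2)(n+1) a_{n+2} - 4 (n+1) a_{n+1} + 2 a_n = 0.
Thus a_{n+2} = [4 (n+1) a_{n+1} - 2 a_n] / ((n+1)(n+2)).

Check with a_0 = 1, a_1 = 1 (apply the recurrence for n = 0, 1, 2, 3): a_0 = 1, a_1 = 1, a_2 = 1, a_3 = 1, a_4 = 5/6, a_5 = 17/30.

a_(n+2) = [4 (n+1) a_(n+1) - 2 a_n] / ((n+1)(n+2)); check: a_0 = 1, a_1 = 1, a_2 = 1, a_3 = 1, a_4 = 5/6, a_5 = 17/30


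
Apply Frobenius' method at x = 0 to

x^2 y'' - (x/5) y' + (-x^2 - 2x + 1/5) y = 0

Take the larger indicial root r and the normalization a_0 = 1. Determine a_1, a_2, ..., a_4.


Write in Frobenius form y'' + (p(x)/x) y' + (q(x)/x^2) y = 0:
  p(x) = -1/5,  q(x) = -x^2 - 2x + 1/5.
Indicial equation: r(r-1) + (-1/5) r + (1/5) = 0 -> roots r_1 = 1, r_2 = 1/5.
Take r = r_1 = 1. Let y(x) = x^r sum_{n>=0} a_n x^n with a_0 = 1.
Substitute y = x^r sum a_n x^n and match x^{r+n}. The recurrence is
  D(n) a_n - 2 a_{n-1} - 1 a_{n-2} = 0,  where D(n) = (r+n)(r+n-1) + (-1/5)(r+n) + (1/5).
  a_n = [2 a_{n-1} + 1 a_{n-2}] / D(n).
Since the indicial polynomial factors as (r - r_1)(r - r_2), D(n) = (r_1 + n - r_1)(r_1 + n - r_2) = n(n + 4/5).
Evaluating step by step (a_0 = 1):
  n = 1: D(1) = 1(1 + 4/5) = 9/5; numerator = 2(1) = 2; a_1 = (2)/(9/5) = 10/9
  n = 2: D(2) = 2(2 + 4/5) = 28/5; numerator = 2(10/9) + 1(1) = 29/9; a_2 = (29/9)/(28/5) = 145/252
  n = 3: D(3) = 3(3 + 4/5) = 57/5; numerator = 2(145/252) + 1(10/9) = 95/42; a_3 = (95/42)/(57/5) = 25/126
  n = 4: D(4) = 4(4 + 4/5) = 96/5; numerator = 2(25/126) + 1(145/252) = 35/36; a_4 = (35/36)/(96/5) = 175/3456

r = 1; a_0 = 1; a_1 = 10/9; a_2 = 145/252; a_3 = 25/126; a_4 = 175/3456


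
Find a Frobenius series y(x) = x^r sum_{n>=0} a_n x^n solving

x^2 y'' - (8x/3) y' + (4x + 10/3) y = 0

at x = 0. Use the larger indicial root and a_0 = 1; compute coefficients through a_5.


Write in Frobenius form y'' + (p(x)/x) y' + (q(x)/x^2) y = 0:
  p(x) = -8/3,  q(x) = 4x + 10/3.
Indicial equation: r(r-1) + (-8/3) r + (10/3) = 0 -> roots r_1 = 2, r_2 = 5/3.
Take r = r_1 = 2. Let y(x) = x^r sum_{n>=0} a_n x^n with a_0 = 1.
Substitute y = x^r sum a_n x^n and match x^{r+n}. The recurrence is
  D(n) a_n + 4 a_{n-1} = 0,  where D(n) = (r+n)(r+n-1) + (-8/3)(r+n) + (10/3).
  a_n = -4 / D(n) * a_{n-1}.
Since the indicial polynomial factors as (r - r_1)(r - r_2), D(n) = (r_1 + n - r_1)(r_1 + n - r_2) = n(n + 1/3).
Evaluating step by step (a_0 = 1):
  n = 1: D(1) = 1(1 + 1/3) = 4/3; numerator = -4(1) = -4; a_1 = (-4)/(4/3) = -3
  n = 2: D(2) = 2(2 + 1/3) = 14/3; numerator = -4(-3) = 12; a_2 = (12)/(14/3) = 18/7
  n = 3: D(3) = 3(3 + 1/3) = 10; numerator = -4(18/7) = -72/7; a_3 = (-72/7)/(10) = -36/35
  n = 4: D(4) = 4(4 + 1/3) = 52/3; numerator = -4(-36/35) = 144/35; a_4 = (144/35)/(52/3) = 108/455
  n = 5: D(5) = 5(5 + 1/3) = 80/3; numerator = -4(108/455) = -432/455; a_5 = (-432/455)/(80/3) = -81/2275

r = 2; a_0 = 1; a_1 = -3; a_2 = 18/7; a_3 = -36/35; a_4 = 108/455; a_5 = -81/2275


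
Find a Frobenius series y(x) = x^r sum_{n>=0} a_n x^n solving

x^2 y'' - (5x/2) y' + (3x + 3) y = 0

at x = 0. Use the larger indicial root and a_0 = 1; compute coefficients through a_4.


Write in Frobenius form y'' + (p(x)/x) y' + (q(x)/x^2) y = 0:
  p(x) = -5/2,  q(x) = 3x + 3.
Indicial equation: r(r-1) + (-5/2) r + (3) = 0 -> roots r_1 = 2, r_2 = 3/2.
Take r = r_1 = 2. Let y(x) = x^r sum_{n>=0} a_n x^n with a_0 = 1.
Substitute y = x^r sum a_n x^n and match x^{r+n}. The recurrence is
  D(n) a_n + 3 a_{n-1} = 0,  where D(n) = (r+n)(r+n-1) + (-5/2)(r+n) + (3).
  a_n = -3 / D(n) * a_{n-1}.
Since the indicial polynomial factors as (r - r_1)(r - r_2), D(n) = (r_1 + n - r_1)(r_1 + n - r_2) = n(n + 1/2).
Evaluating step by step (a_0 = 1):
  n = 1: D(1) = 1(1 + 1/2) = 3/2; numerator = -3(1) = -3; a_1 = (-3)/(3/2) = -2
  n = 2: D(2) = 2(2 + 1/2) = 5; numerator = -3(-2) = 6; a_2 = (6)/(5) = 6/5
  n = 3: D(3) = 3(3 + 1/2) = 21/2; numerator = -3(6/5) = -18/5; a_3 = (-18/5)/(21/2) = -12/35
  n = 4: D(4) = 4(4 + 1/2) = 18; numerator = -3(-12/35) = 36/35; a_4 = (36/35)/(18) = 2/35

r = 2; a_0 = 1; a_1 = -2; a_2 = 6/5; a_3 = -12/35; a_4 = 2/35


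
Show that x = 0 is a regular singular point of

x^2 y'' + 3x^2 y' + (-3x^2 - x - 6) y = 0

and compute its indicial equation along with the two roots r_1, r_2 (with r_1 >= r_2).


Divide by x^2 to reach normal form y'' + P_1(x) y' + P_2(x) y = 0 with P_1(x) = 3 and P_2(x) = -3 - 1/x - 6/x^2.
x = 0 is a singular point because the y-coefficient -3 - 1/x - 6/x^2 has a pole at x = 0.
It is a regular singular point because x P_1(x) = p(x) = 3x and x^2 P_2(x) = q(x) = -3x^2 - x - 6 are polynomials, hence analytic at x = 0.
p(0) = 0,  q(0) = -6.
Indicial equation: r(r-1) + p(0) r + q(0) = 0, i.e. r^2 + (p(0) - 1) r + q(0) = 0, i.e. r^2 - 1 r - 6 = 0.
Discriminant: (-1)^2 - 4(-6) = 25, so r = (1 ± 5)/2.
Solving: r_1 = 3, r_2 = -2.

indicial: r^2 - 1 r - 6 = 0; roots r_1 = 3, r_2 = -2


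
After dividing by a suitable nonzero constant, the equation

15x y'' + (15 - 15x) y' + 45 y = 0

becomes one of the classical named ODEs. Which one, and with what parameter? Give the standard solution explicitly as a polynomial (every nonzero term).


All three coefficients share the factor 15; dividing through by 15 gives  x y'' + (1 - x) y' + 3 y = 0.
This matches the Laguerre equation x y'' + (1 - x) y' + n y = 0 with n = 3; the polynomial solution is L_3(x).
With y = sum_k a_k x^k, matching x^k gives (k+1)k a_{k+1} + (k+1) a_{k+1} - k a_k + n a_k = 0, i.e. (k+1)^2 a_{k+1} = (k - n) a_k = (k - 3) a_k. The right side vanishes at k = 3, so the series terminates at degree 3.
Standard normalization L_n(0) = 1 gives a_0 = 1. Work upward with a_{k+1} = (k - 3) a_k / (k+1)^2:
  a_1 = (0 - 3)(1) / 1^2 = -3/1 = -3
  a_2 = (1 - 3)(-3) / 2^2 = 6/4 = 3/2
  a_3 = (2 - 3)(3/2) / 3^2 = (-3/2)/9 = -1/6
Hence L_3(x) = -x^3/6 + 3 x^2/2 - 3 x + 1.

L_3(x); series = -x^3/6 + 3 x^2/2 - 3 x + 1


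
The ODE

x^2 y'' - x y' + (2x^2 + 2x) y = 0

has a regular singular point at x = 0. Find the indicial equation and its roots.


Divide by x^2 to reach normal form y'' + P_1(x) y' + P_2(x) y = 0 with P_1(x) = -1/x and P_2(x) = 2 + 2/x.
x = 0 is a singular point because the y'-coefficient -1/x has a pole at x = 0 and the y-coefficient 2 + 2/x has a pole at x = 0.
It is a regular singular point because x P_1(x) = p(x) = -1 and x^2 P_2(x) = q(x) = 2x^2 + 2x are polynomials, hence analytic at x = 0.
p(0) = -1,  q(0) = 0.
Indicial equation: r(r-1) + p(0) r + q(0) = 0, i.e. r^2 + (p(0) - 1) r + q(0) = 0, i.e. r^2 - 2 r = 0.
Discriminant: (-2)^2 - 4(0) = 4, so r = (2 ± 2)/2.
Solving: r_1 = 2, r_2 = 0.

indicial: r^2 - 2 r = 0; roots r_1 = 2, r_2 = 0


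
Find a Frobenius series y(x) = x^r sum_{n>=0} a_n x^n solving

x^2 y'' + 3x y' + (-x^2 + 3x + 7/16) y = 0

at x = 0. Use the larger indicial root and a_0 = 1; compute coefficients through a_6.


Write in Frobenius form y'' + (p(x)/x) y' + (q(x)/x^2) y = 0:
  p(x) = 3,  q(x) = -x^2 + 3x + 7/16.
Indicial equation: r(r-1) + (3) r + (7/16) = 0 -> roots r_1 = -1/4, r_2 = -7/4.
Take r = r_1 = -1/4. Let y(x) = x^r sum_{n>=0} a_n x^n with a_0 = 1.
Substitute y = x^r sum a_n x^n and match x^{r+n}. The recurrence is
  D(n) a_n + 3 a_{n-1} - 1 a_{n-2} = 0,  where D(n) = (r+n)(r+n-1) + (3)(r+n) + (7/16).
  a_n = [-3 a_{n-1} + 1 a_{n-2}] / D(n).
Since the indicial polynomial factors as (r - r_1)(r - r_2), D(n) = (r_1 + n - r_1)(r_1 + n - r_2) = n(n + 3/2).
Evaluating step by step (a_0 = 1):
  n = 1: D(1) = 1(1 + 3/2) = 5/2; numerator = -3(1) = -3; a_1 = (-3)/(5/2) = -6/5
  n = 2: D(2) = 2(2 + 3/2) = 7; numerator = -3(-6/5) + 1(1) = 23/5; a_2 = (23/5)/(7) = 23/35
  n = 3: D(3) = 3(3 + 3/2) = 27/2; numerator = -3(23/35) + 1(-6/5) = -111/35; a_3 = (-111/35)/(27/2) = -74/315
  n = 4: D(4) = 4(4 + 3/2) = 22; numerator = -3(-74/315) + 1(23/35) = 143/105; a_4 = (143/105)/(22) = 13/210
  n = 5: D(5) = 5(5 + 3/2) = 65/2; numerator = -3(13/210) + 1(-74/315) = -53/126; a_5 = (-53/126)/(65/2) = -53/4095
  n = 6: D(6) = 6(6 + 3/2) = 45; numerator = -3(-53/4095) + 1(13/210) = 55/546; a_6 = (55/546)/(45) = 11/4914

r = -1/4; a_0 = 1; a_1 = -6/5; a_2 = 23/35; a_3 = -74/315; a_4 = 13/210; a_5 = -53/4095; a_6 = 11/4914


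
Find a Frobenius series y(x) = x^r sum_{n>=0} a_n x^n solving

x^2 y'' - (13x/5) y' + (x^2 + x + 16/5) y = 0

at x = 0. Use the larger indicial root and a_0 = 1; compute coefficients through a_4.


Write in Frobenius form y'' + (p(x)/x) y' + (q(x)/x^2) y = 0:
  p(x) = -13/5,  q(x) = x^2 + x + 16/5.
Indicial equation: r(r-1) + (-13/5) r + (16/5) = 0 -> roots r_1 = 2, r_2 = 8/5.
Take r = r_1 = 2. Let y(x) = x^r sum_{n>=0} a_n x^n with a_0 = 1.
Substitute y = x^r sum a_n x^n and match x^{r+n}. The recurrence is
  D(n) a_n + 1 a_{n-1} + 1 a_{n-2} = 0,  where D(n) = (r+n)(r+n-1) + (-13/5)(r+n) + (16/5).
  a_n = [-1 a_{n-1} - 1 a_{n-2}] / D(n).
Since the indicial polynomial factors as (r - r_1)(r - r_2), D(n) = (r_1 + n - r_1)(r_1 + n - r_2) = n(n + 2/5).
Evaluating step by step (a_0 = 1):
  n = 1: D(1) = 1(1 + 2/5) = 7/5; numerator = -1(1) = -1; a_1 = (-1)/(7/5) = -5/7
  n = 2: D(2) = 2(2 + 2/5) = 24/5; numerator = -1(-5/7) - 1(1) = -2/7; a_2 = (-2/7)/(24/5) = -5/84
  n = 3: D(3) = 3(3 + 2/5) = 51/5; numerator = -1(-5/84) - 1(-5/7) = 65/84; a_3 = (65/84)/(51/5) = 325/4284
  n = 4: D(4) = 4(4 + 2/5) = 88/5; numerator = -1(325/4284) - 1(-5/84) = -5/306; a_4 = (-5/306)/(88/5) = -25/26928

r = 2; a_0 = 1; a_1 = -5/7; a_2 = -5/84; a_3 = 325/4284; a_4 = -25/26928


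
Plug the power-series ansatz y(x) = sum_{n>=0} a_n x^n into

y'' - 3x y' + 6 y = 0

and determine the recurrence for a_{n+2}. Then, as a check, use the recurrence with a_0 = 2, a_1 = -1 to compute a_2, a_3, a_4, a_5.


Substitute y = sum_n a_n x^n.
y''(x) has coefficient (n+2)(n+1) a_{n+2} at x^n;
-3 x y'(x) has coefficient -3 n a_n at x^n (shift);
6 y(x) has coefficient 6 a_n at x^n.
Matching x^n: (n+2)(n+1) a_{n+2} + (-3n + 6) a_n = 0.
Thus a_{n+2} = (3n - 6) / ((n+1)(n+2)) * a_n.

Check with a_0 = 2, a_1 = -1 (apply the recurrence for n = 0, 1, 2, 3): a_0 = 2, a_1 = -1, a_2 = -6, a_3 = 1/2, a_4 = 0, a_5 = 3/40.

a_(n+2) = (3n - 6) / ((n+1)(n+2)) * a_n; check: a_0 = 2, a_1 = -1, a_2 = -6, a_3 = 1/2, a_4 = 0, a_5 = 3/40


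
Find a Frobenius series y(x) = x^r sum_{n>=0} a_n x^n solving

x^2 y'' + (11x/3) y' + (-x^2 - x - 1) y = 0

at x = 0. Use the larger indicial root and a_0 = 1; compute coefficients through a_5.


Write in Frobenius form y'' + (p(x)/x) y' + (q(x)/x^2) y = 0:
  p(x) = 11/3,  q(x) = -x^2 - x - 1.
Indicial equation: r(r-1) + (11/3) r + (-1) = 0 -> roots r_1 = 1/3, r_2 = -3.
Take r = r_1 = 1/3. Let y(x) = x^r sum_{n>=0} a_n x^n with a_0 = 1.
Substitute y = x^r sum a_n x^n and match x^{r+n}. The recurrence is
  D(n) a_n - 1 a_{n-1} - 1 a_{n-2} = 0,  where D(n) = (r+n)(r+n-1) + (11/3)(r+n) + (-1).
  a_n = [1 a_{n-1} + 1 a_{n-2}] / D(n).
Since the indicial polynomial factors as (r - r_1)(r - r_2), D(n) = (r_1 + n - r_1)(r_1 + n - r_2) = n(n + 10/3).
Evaluating step by step (a_0 = 1):
  n = 1: D(1) = 1(1 + 10/3) = 13/3; numerator = 1(1) = 1; a_1 = (1)/(13/3) = 3/13
  n = 2: D(2) = 2(2 + 10/3) = 32/3; numerator = 1(3/13) + 1(1) = 16/13; a_2 = (16/13)/(32/3) = 3/26
  n = 3: D(3) = 3(3 + 10/3) = 19; numerator = 1(3/26) + 1(3/13) = 9/26; a_3 = (9/26)/(19) = 9/494
  n = 4: D(4) = 4(4 + 10/3) = 88/3; numerator = 1(9/494) + 1(3/26) = 33/247; a_4 = (33/247)/(88/3) = 9/1976
  n = 5: D(5) = 5(5 + 10/3) = 125/3; numerator = 1(9/1976) + 1(9/494) = 45/1976; a_5 = (45/1976)/(125/3) = 27/49400

r = 1/3; a_0 = 1; a_1 = 3/13; a_2 = 3/26; a_3 = 9/494; a_4 = 9/1976; a_5 = 27/49400


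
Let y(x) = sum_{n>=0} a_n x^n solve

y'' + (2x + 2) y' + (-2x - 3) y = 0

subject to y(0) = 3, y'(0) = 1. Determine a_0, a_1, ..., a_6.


Ansatz: y(x) = sum_{n>=0} a_n x^n, so y'(x) = sum_{n>=1} n a_n x^(n-1) and y''(x) = sum_{n>=2} n(n-1) a_n x^(n-2).
Substitute into P(x) y'' + Q(x) y' + R(x) y = 0 with P(x) = 1, Q(x) = 2x + 2, R(x) = -2x - 3, and match powers of x.
Initial conditions: a_0 = 3, a_1 = 1.
Setting the coefficient of each power of x to zero and solving order by order (substituting the coefficients already found):
  x^0: 2 a_2 + 2 a_1 - 3 a_0 = 0  ->  2 a_2 = -2 a_1 + 3 a_0 = 7  ->  a_2 = 7/2
  x^1: 6 a_3 + 4 a_2 - a_1 - 2 a_0 = 0  ->  6 a_3 = -4 a_2 + a_1 + 2 a_0 = -7  ->  a_3 = -7/6
  x^2: 12 a_4 + 6 a_3 + a_2 - 2 a_1 = 0  ->  12 a_4 = -6 a_3 - a_2 + 2 a_1 = 11/2  ->  a_4 = 11/24
  x^3: 20 a_5 + 8 a_4 + 3 a_3 - 2 a_2 = 0  ->  20 a_5 = -8 a_4 - 3 a_3 + 2 a_2 = 41/6  ->  a_5 = 41/120
  x^4: 30 a_6 + 10 a_5 + 5 a_4 - 2 a_3 = 0  ->  30 a_6 = -10 a_5 - 5 a_4 + 2 a_3 = -193/24  ->  a_6 = -193/720
Truncated series: y(x) = 3 + x + (7/2) x^2 - (7/6) x^3 + (11/24) x^4 + (41/120) x^5 - (193/720) x^6 + O(x^7).

a_0 = 3; a_1 = 1; a_2 = 7/2; a_3 = -7/6; a_4 = 11/24; a_5 = 41/120; a_6 = -193/720


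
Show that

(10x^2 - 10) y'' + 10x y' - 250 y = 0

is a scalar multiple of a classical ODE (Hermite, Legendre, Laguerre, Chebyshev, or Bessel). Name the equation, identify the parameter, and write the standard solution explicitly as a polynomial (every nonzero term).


All three coefficients share the factor -10; dividing through by -10 gives  (1 - x^2) y'' - x y' + 25 y = 0.
This matches the Chebyshev equation (1 - x^2) y'' - x y' + n^2 y = 0 (note the -x y' term, not -2x y') with n^2 = 25, so n = 5; the polynomial solution is T_5(x).
With y = sum_k a_k x^k, matching x^k gives (k+2)(k+1) a_{k+2} = (k^2 - n^2) a_k = (k - 5)(k + 5) a_k. The right side vanishes at k = 5, so the series with the parity of 5 terminates at degree 5.
Standard normalization: leading coefficient of T_n is 2^(n-1), so a_5 = 2^4 = 16. Work downward with a_k = (k+1)(k+2) a_{k+2} / ((k - 5)(k + 5)):
  a_3 = (4)(5)(16) / ((3 - 5)(3 + 5)) = 320/(-16) = -20
  a_1 = (2)(3)(-20) / ((1 - 5)(1 + 5)) = -120/(-24) = 5
Hence T_5(x) = 16 x^5 - 20 x^3 + 5 x.

T_5(x); series = 16 x^5 - 20 x^3 + 5 x


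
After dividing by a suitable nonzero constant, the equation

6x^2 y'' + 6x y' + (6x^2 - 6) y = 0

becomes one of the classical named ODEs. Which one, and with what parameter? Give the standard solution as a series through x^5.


All three coefficients share the factor 6; dividing through by 6 gives  x^2 y'' + x y' + (x^2 - 1) y = 0.
This matches the Bessel equation x^2 y'' + x y' + (x^2 - nu^2) y = 0 with nu^2 = 1, so nu = 1; the solution bounded at x = 0 is J_1(x).
Frobenius at x = 0: indicial roots ±nu; for r = nu the recurrence k(k + 2nu) c_k = -c_{k-2} gives the standard series J_nu(x) = sum_{k>=0} (-1)^k / (k! (k+nu)!) (x/2)^(2k+nu). Evaluate the first 3 terms:
  k = 0: (-1)^0 / (0! * 1! * 2^1) x^1 = 1/(1*1*2) x^1 = (1/2) x^1
  k = 1: (-1)^1 / (1! * 2! * 2^3) x^3 = -1/(1*2*8) x^3 = (-1/16) x^3
  k = 2: (-1)^2 / (2! * 3! * 2^5) x^5 = 1/(2*6*32) x^5 = (1/384) x^5
Hence J_1(x) = x^5/384 - x^3/16 + x/2 + ....

J_1(x); series = x^5/384 - x^3/16 + x/2


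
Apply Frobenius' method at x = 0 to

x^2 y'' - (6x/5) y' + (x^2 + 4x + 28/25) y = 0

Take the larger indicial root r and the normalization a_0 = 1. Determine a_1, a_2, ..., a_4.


Write in Frobenius form y'' + (p(x)/x) y' + (q(x)/x^2) y = 0:
  p(x) = -6/5,  q(x) = x^2 + 4x + 28/25.
Indicial equation: r(r-1) + (-6/5) r + (28/25) = 0 -> roots r_1 = 7/5, r_2 = 4/5.
Take r = r_1 = 7/5. Let y(x) = x^r sum_{n>=0} a_n x^n with a_0 = 1.
Substitute y = x^r sum a_n x^n and match x^{r+n}. The recurrence is
  D(n) a_n + 4 a_{n-1} + 1 a_{n-2} = 0,  where D(n) = (r+n)(r+n-1) + (-6/5)(r+n) + (28/25).
  a_n = [-4 a_{n-1} - 1 a_{n-2}] / D(n).
Since the indicial polynomial factors as (r - r_1)(r - r_2), D(n) = (r_1 + n - r_1)(r_1 + n - r_2) = n(n + 3/5).
Evaluating step by step (a_0 = 1):
  n = 1: D(1) = 1(1 + 3/5) = 8/5; numerator = -4(1) = -4; a_1 = (-4)/(8/5) = -5/2
  n = 2: D(2) = 2(2 + 3/5) = 26/5; numerator = -4(-5/2) - 1(1) = 9; a_2 = (9)/(26/5) = 45/26
  n = 3: D(3) = 3(3 + 3/5) = 54/5; numerator = -4(45/26) - 1(-5/2) = -115/26; a_3 = (-115/26)/(54/5) = -575/1404
  n = 4: D(4) = 4(4 + 3/5) = 92/5; numerator = -4(-575/1404) - 1(45/26) = -5/54; a_4 = (-5/54)/(92/5) = -25/4968

r = 7/5; a_0 = 1; a_1 = -5/2; a_2 = 45/26; a_3 = -575/1404; a_4 = -25/4968


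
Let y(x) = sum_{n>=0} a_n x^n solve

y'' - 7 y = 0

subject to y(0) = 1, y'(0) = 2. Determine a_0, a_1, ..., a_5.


Ansatz: y(x) = sum_{n>=0} a_n x^n, so y'(x) = sum_{n>=1} n a_n x^(n-1) and y''(x) = sum_{n>=2} n(n-1) a_n x^(n-2).
Substitute into P(x) y'' + Q(x) y' + R(x) y = 0 with P(x) = 1, Q(x) = 0, R(x) = -7, and match powers of x.
Initial conditions: a_0 = 1, a_1 = 2.
Setting the coefficient of each power of x to zero and solving order by order (substituting the coefficients already found):
  x^0: 2 a_2 - 7 a_0 = 0  ->  2 a_2 = 7 a_0 = 7  ->  a_2 = 7/2
  x^1: 6 a_3 - 7 a_1 = 0  ->  6 a_3 = 7 a_1 = 14  ->  a_3 = 7/3
  x^2: 12 a_4 - 7 a_2 = 0  ->  12 a_4 = 7 a_2 = 49/2  ->  a_4 = 49/24
  x^3: 20 a_5 - 7 a_3 = 0  ->  20 a_5 = 7 a_3 = 49/3  ->  a_5 = 49/60
Truncated series: y(x) = 1 + 2 x + (7/2) x^2 + (7/3) x^3 + (49/24) x^4 + (49/60) x^5 + O(x^6).

a_0 = 1; a_1 = 2; a_2 = 7/2; a_3 = 7/3; a_4 = 49/24; a_5 = 49/60


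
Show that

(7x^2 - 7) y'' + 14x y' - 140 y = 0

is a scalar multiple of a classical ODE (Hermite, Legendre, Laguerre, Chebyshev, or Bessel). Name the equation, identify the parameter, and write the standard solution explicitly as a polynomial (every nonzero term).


All three coefficients share the factor -7; dividing through by -7 gives  (1 - x^2) y'' - 2x y' + 20 y = 0.
This matches the Legendre equation (1 - x^2) y'' - 2x y' + n(n+1) y = 0 (note the -2x y' term) with n(n+1) = 20, so n = 4; the polynomial solution is P_4(x).
With y = sum_k a_k x^k, matching x^k gives (k+2)(k+1) a_{k+2} = [k(k+1) - n(n+1)] a_k = (k - 4)(k + 5) a_k. The right side vanishes at k = 4, so the series with the parity of 4 terminates at degree 4.
Standard normalization (P_n(1) = 1): leading coefficient (2n)!/(2^n (n!)^2) = 40320/(16*576) = 35/8, so a_4 = 35/8. Work downward with a_k = (k+1)(k+2) a_{k+2} / ((k - 4)(k + 5)):
  a_2 = (3)(4)(35/8) / ((2 - 4)(2 + 5)) = (105/2)/(-14) = -15/4
  a_0 = (1)(2)(-15/4) / ((0 - 4)(0 + 5)) = (-15/2)/(-20) = 3/8
Hence P_4(x) = 35 x^4/8 - 15 x^2/4 + 3/8.

P_4(x); series = 35 x^4/8 - 15 x^2/4 + 3/8


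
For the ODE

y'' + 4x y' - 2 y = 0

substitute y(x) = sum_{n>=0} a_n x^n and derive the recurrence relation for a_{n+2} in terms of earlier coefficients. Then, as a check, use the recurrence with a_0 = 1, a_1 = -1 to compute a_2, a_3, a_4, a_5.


Substitute y = sum_n a_n x^n.
y''(x) has coefficient (n+2)(n+1) a_{n+2} at x^n;
4 x y'(x) has coefficient 4 n a_n at x^n (shift);
-2 y(x) has coefficient -2 a_n at x^n.
Matching x^n: (n+2)(n+1) a_{n+2} + (4n - 2) a_n = 0.
Thus a_{n+2} = (-4n + 2) / ((n+1)(n+2)) * a_n.

Check with a_0 = 1, a_1 = -1 (apply the recurrence for n = 0, 1, 2, 3): a_0 = 1, a_1 = -1, a_2 = 1, a_3 = 1/3, a_4 = -1/2, a_5 = -1/6.

a_(n+2) = (-4n + 2) / ((n+1)(n+2)) * a_n; check: a_0 = 1, a_1 = -1, a_2 = 1, a_3 = 1/3, a_4 = -1/2, a_5 = -1/6


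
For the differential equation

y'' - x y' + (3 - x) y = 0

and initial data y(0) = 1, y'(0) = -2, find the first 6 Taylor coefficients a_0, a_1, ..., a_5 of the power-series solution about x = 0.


Ansatz: y(x) = sum_{n>=0} a_n x^n, so y'(x) = sum_{n>=1} n a_n x^(n-1) and y''(x) = sum_{n>=2} n(n-1) a_n x^(n-2).
Substitute into P(x) y'' + Q(x) y' + R(x) y = 0 with P(x) = 1, Q(x) = -x, R(x) = 3 - x, and match powers of x.
Initial conditions: a_0 = 1, a_1 = -2.
Setting the coefficient of each power of x to zero and solving order by order (substituting the coefficients already found):
  x^0: 2 a_2 + 3 a_0 = 0  ->  2 a_2 = -3 a_0 = -3  ->  a_2 = -3/2
  x^1: 6 a_3 + 2 a_1 - a_0 = 0  ->  6 a_3 = -2 a_1 + a_0 = 5  ->  a_3 = 5/6
  x^2: 12 a_4 + a_2 - a_1 = 0  ->  12 a_4 = -a_2 + a_1 = -1/2  ->  a_4 = -1/24
  x^3: 20 a_5 - a_2 = 0  ->  20 a_5 = a_2 = -3/2  ->  a_5 = -3/40
Truncated series: y(x) = 1 - 2 x - (3/2) x^2 + (5/6) x^3 - (1/24) x^4 - (3/40) x^5 + O(x^6).

a_0 = 1; a_1 = -2; a_2 = -3/2; a_3 = 5/6; a_4 = -1/24; a_5 = -3/40


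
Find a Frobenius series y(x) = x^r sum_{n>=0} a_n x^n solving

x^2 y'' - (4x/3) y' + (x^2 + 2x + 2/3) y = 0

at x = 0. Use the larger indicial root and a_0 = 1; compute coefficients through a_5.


Write in Frobenius form y'' + (p(x)/x) y' + (q(x)/x^2) y = 0:
  p(x) = -4/3,  q(x) = x^2 + 2x + 2/3.
Indicial equation: r(r-1) + (-4/3) r + (2/3) = 0 -> roots r_1 = 2, r_2 = 1/3.
Take r = r_1 = 2. Let y(x) = x^r sum_{n>=0} a_n x^n with a_0 = 1.
Substitute y = x^r sum a_n x^n and match x^{r+n}. The recurrence is
  D(n) a_n + 2 a_{n-1} + 1 a_{n-2} = 0,  where D(n) = (r+n)(r+n-1) + (-4/3)(r+n) + (2/3).
  a_n = [-2 a_{n-1} - 1 a_{n-2}] / D(n).
Since the indicial polynomial factors as (r - r_1)(r - r_2), D(n) = (r_1 + n - r_1)(r_1 + n - r_2) = n(n + 5/3).
Evaluating step by step (a_0 = 1):
  n = 1: D(1) = 1(1 + 5/3) = 8/3; numerator = -2(1) = -2; a_1 = (-2)/(8/3) = -3/4
  n = 2: D(2) = 2(2 + 5/3) = 22/3; numerator = -2(-3/4) - 1(1) = 1/2; a_2 = (1/2)/(22/3) = 3/44
  n = 3: D(3) = 3(3 + 5/3) = 14; numerator = -2(3/44) - 1(-3/4) = 27/44; a_3 = (27/44)/(14) = 27/616
  n = 4: D(4) = 4(4 + 5/3) = 68/3; numerator = -2(27/616) - 1(3/44) = -12/77; a_4 = (-12/77)/(68/3) = -9/1309
  n = 5: D(5) = 5(5 + 5/3) = 100/3; numerator = -2(-9/1309) - 1(27/616) = -45/1496; a_5 = (-45/1496)/(100/3) = -27/29920

r = 2; a_0 = 1; a_1 = -3/4; a_2 = 3/44; a_3 = 27/616; a_4 = -9/1309; a_5 = -27/29920


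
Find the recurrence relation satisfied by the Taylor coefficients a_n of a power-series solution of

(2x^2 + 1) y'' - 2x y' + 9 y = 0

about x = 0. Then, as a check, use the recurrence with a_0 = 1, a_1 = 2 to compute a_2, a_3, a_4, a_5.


Substitute y = sum_n a_n x^n.
(1 + 2 x^2) y'' contributes (n+2)(n+1) a_{n+2} + 2 n(n-1) a_n at x^n.
-2 x y'(x) contributes -2 n a_n at x^n.
9 y(x) contributes 9 a_n at x^n.
Matching x^n: (n+2)(n+1) a_{n+2} + (2 n(n-1) - 2 n + 9) a_n = 0.
Thus a_{n+2} = (-2 n(n-1) + 2 n - 9) / ((n+1)(n+2)) * a_n.

Check with a_0 = 1, a_1 = 2 (apply the recurrence for n = 0, 1, 2, 3): a_0 = 1, a_1 = 2, a_2 = -9/2, a_3 = -7/3, a_4 = 27/8, a_5 = 7/4.

a_(n+2) = (-2 n(n-1) + 2 n - 9) / ((n+1)(n+2)) * a_n; check: a_0 = 1, a_1 = 2, a_2 = -9/2, a_3 = -7/3, a_4 = 27/8, a_5 = 7/4


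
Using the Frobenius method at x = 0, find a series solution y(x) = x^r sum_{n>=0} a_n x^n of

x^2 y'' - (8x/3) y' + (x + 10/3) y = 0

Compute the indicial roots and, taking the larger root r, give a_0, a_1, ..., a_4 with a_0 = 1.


Write in Frobenius form y'' + (p(x)/x) y' + (q(x)/x^2) y = 0:
  p(x) = -8/3,  q(x) = x + 10/3.
Indicial equation: r(r-1) + (-8/3) r + (10/3) = 0 -> roots r_1 = 2, r_2 = 5/3.
Take r = r_1 = 2. Let y(x) = x^r sum_{n>=0} a_n x^n with a_0 = 1.
Substitute y = x^r sum a_n x^n and match x^{r+n}. The recurrence is
  D(n) a_n + 1 a_{n-1} = 0,  where D(n) = (r+n)(r+n-1) + (-8/3)(r+n) + (10/3).
  a_n = -1 / D(n) * a_{n-1}.
Since the indicial polynomial factors as (r - r_1)(r - r_2), D(n) = (r_1 + n - r_1)(r_1 + n - r_2) = n(n + 1/3).
Evaluating step by step (a_0 = 1):
  n = 1: D(1) = 1(1 + 1/3) = 4/3; numerator = -1(1) = -1; a_1 = (-1)/(4/3) = -3/4
  n = 2: D(2) = 2(2 + 1/3) = 14/3; numerator = -1(-3/4) = 3/4; a_2 = (3/4)/(14/3) = 9/56
  n = 3: D(3) = 3(3 + 1/3) = 10; numerator = -1(9/56) = -9/56; a_3 = (-9/56)/(10) = -9/560
  n = 4: D(4) = 4(4 + 1/3) = 52/3; numerator = -1(-9/560) = 9/560; a_4 = (9/560)/(52/3) = 27/29120

r = 2; a_0 = 1; a_1 = -3/4; a_2 = 9/56; a_3 = -9/560; a_4 = 27/29120


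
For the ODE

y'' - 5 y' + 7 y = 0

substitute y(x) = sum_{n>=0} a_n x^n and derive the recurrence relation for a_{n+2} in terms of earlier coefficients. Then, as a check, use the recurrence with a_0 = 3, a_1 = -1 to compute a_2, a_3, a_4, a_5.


Substitute y = sum_n a_n x^n.
y''(x) has coefficient (n+2)(n+1) a_{n+2} at x^n;
-5 y'(x) has coefficient -5 (n+1) a_{n+1} at x^n;
7 y(x) has coefficient 7 a_n at x^n.
Matching x^n: (n+2)(n+1) a_{n+2} - 5 (n+1) a_{n+1} + 7 a_n = 0.
Thus a_{n+2} = [5 (n+1) a_{n+1} - 7 a_n] / ((n+1)(n+2)).

Check with a_0 = 3, a_1 = -1 (apply the recurrence for n = 0, 1, 2, 3): a_0 = 3, a_1 = -1, a_2 = -13, a_3 = -41/2, a_4 = -433/24, a_5 = -163/15.

a_(n+2) = [5 (n+1) a_(n+1) - 7 a_n] / ((n+1)(n+2)); check: a_0 = 3, a_1 = -1, a_2 = -13, a_3 = -41/2, a_4 = -433/24, a_5 = -163/15


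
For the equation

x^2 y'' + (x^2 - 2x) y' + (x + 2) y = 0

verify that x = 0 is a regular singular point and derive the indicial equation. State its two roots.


Divide by x^2 to reach normal form y'' + P_1(x) y' + P_2(x) y = 0 with P_1(x) = 1 - 2/x and P_2(x) = 1/x + 2/x^2.
x = 0 is a singular point because the y'-coefficient 1 - 2/x has a pole at x = 0 and the y-coefficient 1/x + 2/x^2 has a pole at x = 0.
It is a regular singular point because x P_1(x) = p(x) = x - 2 and x^2 P_2(x) = q(x) = x + 2 are polynomials, hence analytic at x = 0.
p(0) = -2,  q(0) = 2.
Indicial equation: r(r-1) + p(0) r + q(0) = 0, i.e. r^2 + (p(0) - 1) r + q(0) = 0, i.e. r^2 - 3 r + 2 = 0.
Discriminant: (-3)^2 - 4(2) = 1, so r = (3 ± 1)/2.
Solving: r_1 = 2, r_2 = 1.

indicial: r^2 - 3 r + 2 = 0; roots r_1 = 2, r_2 = 1


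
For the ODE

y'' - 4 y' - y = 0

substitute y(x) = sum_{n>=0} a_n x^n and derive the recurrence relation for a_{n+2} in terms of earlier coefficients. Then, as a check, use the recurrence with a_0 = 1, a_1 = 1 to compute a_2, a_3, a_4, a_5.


Substitute y = sum_n a_n x^n.
y''(x) has coefficient (n+2)(n+1) a_{n+2} at x^n;
-4 y'(x) has coefficient -4 (n+1) a_{n+1} at x^n;
-y(x) has coefficient -1 a_n at x^n.
Matching x^n: (n+2)(n+1) a_{n+2} - 4 (n+1) a_{n+1} - 1 a_n = 0.
Thus a_{n+2} = [4 (n+1) a_{n+1} + 1 a_n] / ((n+1)(n+2)).

Check with a_0 = 1, a_1 = 1 (apply the recurrence for n = 0, 1, 2, 3): a_0 = 1, a_1 = 1, a_2 = 5/2, a_3 = 7/2, a_4 = 89/24, a_5 = 377/120.

a_(n+2) = [4 (n+1) a_(n+1) + 1 a_n] / ((n+1)(n+2)); check: a_0 = 1, a_1 = 1, a_2 = 5/2, a_3 = 7/2, a_4 = 89/24, a_5 = 377/120


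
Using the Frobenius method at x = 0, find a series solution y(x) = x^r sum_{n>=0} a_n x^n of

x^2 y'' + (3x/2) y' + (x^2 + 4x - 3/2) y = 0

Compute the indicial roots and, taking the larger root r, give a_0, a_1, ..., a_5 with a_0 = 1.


Write in Frobenius form y'' + (p(x)/x) y' + (q(x)/x^2) y = 0:
  p(x) = 3/2,  q(x) = x^2 + 4x - 3/2.
Indicial equation: r(r-1) + (3/2) r + (-3/2) = 0 -> roots r_1 = 1, r_2 = -3/2.
Take r = r_1 = 1. Let y(x) = x^r sum_{n>=0} a_n x^n with a_0 = 1.
Substitute y = x^r sum a_n x^n and match x^{r+n}. The recurrence is
  D(n) a_n + 4 a_{n-1} + 1 a_{n-2} = 0,  where D(n) = (r+n)(r+n-1) + (3/2)(r+n) + (-3/2).
  a_n = [-4 a_{n-1} - 1 a_{n-2}] / D(n).
Since the indicial polynomial factors as (r - r_1)(r - r_2), D(n) = (r_1 + n - r_1)(r_1 + n - r_2) = n(n + 5/2).
Evaluating step by step (a_0 = 1):
  n = 1: D(1) = 1(1 + 5/2) = 7/2; numerator = -4(1) = -4; a_1 = (-4)/(7/2) = -8/7
  n = 2: D(2) = 2(2 + 5/2) = 9; numerator = -4(-8/7) - 1(1) = 25/7; a_2 = (25/7)/(9) = 25/63
  n = 3: D(3) = 3(3 + 5/2) = 33/2; numerator = -4(25/63) - 1(-8/7) = -4/9; a_3 = (-4/9)/(33/2) = -8/297
  n = 4: D(4) = 4(4 + 5/2) = 26; numerator = -4(-8/297) - 1(25/63) = -601/2079; a_4 = (-601/2079)/(26) = -601/54054
  n = 5: D(5) = 5(5 + 5/2) = 75/2; numerator = -4(-601/54054) - 1(-8/297) = 1930/27027; a_5 = (1930/27027)/(75/2) = 772/405405

r = 1; a_0 = 1; a_1 = -8/7; a_2 = 25/63; a_3 = -8/297; a_4 = -601/54054; a_5 = 772/405405


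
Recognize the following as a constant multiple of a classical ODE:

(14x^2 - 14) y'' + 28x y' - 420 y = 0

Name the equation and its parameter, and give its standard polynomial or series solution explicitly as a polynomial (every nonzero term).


All three coefficients share the factor -14; dividing through by -14 gives  (1 - x^2) y'' - 2x y' + 30 y = 0.
This matches the Legendre equation (1 - x^2) y'' - 2x y' + n(n+1) y = 0 (note the -2x y' term) with n(n+1) = 30, so n = 5; the polynomial solution is P_5(x).
With y = sum_k a_k x^k, matching x^k gives (k+2)(k+1) a_{k+2} = [k(k+1) - n(n+1)] a_k = (k - 5)(k + 6) a_k. The right side vanishes at k = 5, so the series with the parity of 5 terminates at degree 5.
Standard normalization (P_n(1) = 1): leading coefficient (2n)!/(2^n (n!)^2) = 3628800/(32*14400) = 63/8, so a_5 = 63/8. Work downward with a_k = (k+1)(k+2) a_{k+2} / ((k - 5)(k + 6)):
  a_3 = (4)(5)(63/8) / ((3 - 5)(3 + 6)) = (315/2)/(-18) = -35/4
  a_1 = (2)(3)(-35/4) / ((1 - 5)(1 + 6)) = (-105/2)/(-28) = 15/8
Hence P_5(x) = 63 x^5/8 - 35 x^3/4 + 15 x/8.

P_5(x); series = 63 x^5/8 - 35 x^3/4 + 15 x/8


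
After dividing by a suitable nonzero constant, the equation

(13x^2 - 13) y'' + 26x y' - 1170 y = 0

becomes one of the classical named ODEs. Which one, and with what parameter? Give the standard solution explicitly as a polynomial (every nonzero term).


All three coefficients share the factor -13; dividing through by -13 gives  (1 - x^2) y'' - 2x y' + 90 y = 0.
This matches the Legendre equation (1 - x^2) y'' - 2x y' + n(n+1) y = 0 (note the -2x y' term) with n(n+1) = 90, so n = 9; the polynomial solution is P_9(x).
With y = sum_k a_k x^k, matching x^k gives (k+2)(k+1) a_{k+2} = [k(k+1) - n(n+1)] a_k = (k - 9)(k + 10) a_k. The right side vanishes at k = 9, so the series with the parity of 9 terminates at degree 9.
Standard normalization (P_n(1) = 1): leading coefficient (2n)!/(2^n (n!)^2) = 6402373705728000/(512*131681894400) = 12155/128, so a_9 = 12155/128. Work downward with a_k = (k+1)(k+2) a_{k+2} / ((k - 9)(k + 10)):
  a_7 = (8)(9)(12155/128) / ((7 - 9)(7 + 10)) = (109395/16)/(-34) = -6435/32
  a_5 = (6)(7)(-6435/32) / ((5 - 9)(5 + 10)) = (-135135/16)/(-60) = 9009/64
  a_3 = (4)(5)(9009/64) / ((3 - 9)(3 + 10)) = (45045/16)/(-78) = -1155/32
  a_1 = (2)(3)(-1155/32) / ((1 - 9)(1 + 10)) = (-3465/16)/(-88) = 315/128
Hence P_9(x) = 12155 x^9/128 - 6435 x^7/32 + 9009 x^5/64 - 1155 x^3/32 + 315 x/128.

P_9(x); series = 12155 x^9/128 - 6435 x^7/32 + 9009 x^5/64 - 1155 x^3/32 + 315 x/128


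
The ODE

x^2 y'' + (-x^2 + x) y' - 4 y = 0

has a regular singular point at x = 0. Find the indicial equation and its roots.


Divide by x^2 to reach normal form y'' + P_1(x) y' + P_2(x) y = 0 with P_1(x) = -1 + 1/x and P_2(x) = -4/x^2.
x = 0 is a singular point because the y'-coefficient -1 + 1/x has a pole at x = 0 and the y-coefficient -4/x^2 has a pole at x = 0.
It is a regular singular point because x P_1(x) = p(x) = 1 - x and x^2 P_2(x) = q(x) = -4 are polynomials, hence analytic at x = 0.
p(0) = 1,  q(0) = -4.
Indicial equation: r(r-1) + p(0) r + q(0) = 0, i.e. r^2 + (p(0) - 1) r + q(0) = 0, i.e. r^2 - 4 = 0.
Discriminant: (0)^2 - 4(-4) = 16, so r = (0 ± 4)/2.
Solving: r_1 = 2, r_2 = -2.

indicial: r^2 - 4 = 0; roots r_1 = 2, r_2 = -2


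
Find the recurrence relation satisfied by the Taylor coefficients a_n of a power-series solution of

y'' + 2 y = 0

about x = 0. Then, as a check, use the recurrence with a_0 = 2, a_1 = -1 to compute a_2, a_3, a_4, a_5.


Substitute y = sum_n a_n x^n into y'' + (const) y = 0.
y''(x) = sum_{n>=0} (n+2)(n+1) a_{n+2} x^n.
The ODE becomes sum_n [(n+2)(n+1) a_{n+2} + 2 a_n] x^n = 0.
Setting each coefficient to zero gives the recurrence:
  (n+2)(n+1) a_{n+2} + 2 a_n = 0,
  a_{n+2} = -2 / ((n+1)(n+2)) a_n.

Check with a_0 = 2, a_1 = -1 (apply the recurrence for n = 0, 1, 2, 3): a_0 = 2, a_1 = -1, a_2 = -2, a_3 = 1/3, a_4 = 1/3, a_5 = -1/30.

a_{n+2} = -2/((n+1)(n+2)) * a_n; check: a_0 = 2, a_1 = -1, a_2 = -2, a_3 = 1/3, a_4 = 1/3, a_5 = -1/30


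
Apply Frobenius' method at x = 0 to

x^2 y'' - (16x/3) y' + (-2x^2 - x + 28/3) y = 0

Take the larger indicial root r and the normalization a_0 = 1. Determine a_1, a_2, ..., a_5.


Write in Frobenius form y'' + (p(x)/x) y' + (q(x)/x^2) y = 0:
  p(x) = -16/3,  q(x) = -2x^2 - x + 28/3.
Indicial equation: r(r-1) + (-16/3) r + (28/3) = 0 -> roots r_1 = 4, r_2 = 7/3.
Take r = r_1 = 4. Let y(x) = x^r sum_{n>=0} a_n x^n with a_0 = 1.
Substitute y = x^r sum a_n x^n and match x^{r+n}. The recurrence is
  D(n) a_n - 1 a_{n-1} - 2 a_{n-2} = 0,  where D(n) = (r+n)(r+n-1) + (-16/3)(r+n) + (28/3).
  a_n = [1 a_{n-1} + 2 a_{n-2}] / D(n).
Since the indicial polynomial factors as (r - r_1)(r - r_2), D(n) = (r_1 + n - r_1)(r_1 + n - r_2) = n(n + 5/3).
Evaluating step by step (a_0 = 1):
  n = 1: D(1) = 1(1 + 5/3) = 8/3; numerator = 1(1) = 1; a_1 = (1)/(8/3) = 3/8
  n = 2: D(2) = 2(2 + 5/3) = 22/3; numerator = 1(3/8) + 2(1) = 19/8; a_2 = (19/8)/(22/3) = 57/176
  n = 3: D(3) = 3(3 + 5/3) = 14; numerator = 1(57/176) + 2(3/8) = 189/176; a_3 = (189/176)/(14) = 27/352
  n = 4: D(4) = 4(4 + 5/3) = 68/3; numerator = 1(27/352) + 2(57/176) = 255/352; a_4 = (255/352)/(68/3) = 45/1408
  n = 5: D(5) = 5(5 + 5/3) = 100/3; numerator = 1(45/1408) + 2(27/352) = 261/1408; a_5 = (261/1408)/(100/3) = 783/140800

r = 4; a_0 = 1; a_1 = 3/8; a_2 = 57/176; a_3 = 27/352; a_4 = 45/1408; a_5 = 783/140800
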